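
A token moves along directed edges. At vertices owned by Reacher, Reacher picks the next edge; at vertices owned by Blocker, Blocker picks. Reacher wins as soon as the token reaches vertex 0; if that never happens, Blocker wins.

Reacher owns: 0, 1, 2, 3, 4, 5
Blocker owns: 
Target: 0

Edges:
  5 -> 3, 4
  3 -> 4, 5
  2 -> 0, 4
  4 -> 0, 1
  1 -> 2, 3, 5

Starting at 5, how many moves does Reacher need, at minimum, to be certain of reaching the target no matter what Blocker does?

A0 = {0}
A1: add {2, 4} — 2 (Reacher) has 2→0; 4 (Reacher) has 4→0.
A2: add {1, 3, 5} — 1 (Reacher) has 1→2; 3 (Reacher) has 3→4; 5 (Reacher) has 5→4.
A2 = all vertices. Fixed point.
5 enters the attractor at level 2, so Reacher can force the target in 2 moves from there.

2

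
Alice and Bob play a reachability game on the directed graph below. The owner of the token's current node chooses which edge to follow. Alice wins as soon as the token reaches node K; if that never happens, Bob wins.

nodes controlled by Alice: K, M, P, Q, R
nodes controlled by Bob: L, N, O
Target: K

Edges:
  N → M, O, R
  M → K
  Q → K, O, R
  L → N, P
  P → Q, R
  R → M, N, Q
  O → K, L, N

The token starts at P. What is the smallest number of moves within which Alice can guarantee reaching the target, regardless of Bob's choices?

2

A0 = {K}
A1: add {M, Q} — M (Alice) has M→K; Q (Alice) has Q→K.
A2: add {P, R} — P (Alice) has P→Q; R (Alice) has R→M.
A3 = A2; e.g. L (Bob) can still go to N. Fixed point.
P enters the attractor at level 2, so Alice can force the target in 2 moves from there.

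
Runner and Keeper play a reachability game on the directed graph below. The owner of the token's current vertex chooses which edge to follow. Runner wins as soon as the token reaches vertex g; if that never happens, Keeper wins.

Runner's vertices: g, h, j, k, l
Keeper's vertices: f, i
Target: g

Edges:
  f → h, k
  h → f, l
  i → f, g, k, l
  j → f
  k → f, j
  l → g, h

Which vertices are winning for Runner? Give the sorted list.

g, h, l

A0 = {g}
A1: add {l} — l (Runner) has l→g.
A2: add {h} — h (Runner) has h→l.
A3 = A2; e.g. f (Keeper) can still go to k. Fixed point.
Runner's winning region = {g, h, l}.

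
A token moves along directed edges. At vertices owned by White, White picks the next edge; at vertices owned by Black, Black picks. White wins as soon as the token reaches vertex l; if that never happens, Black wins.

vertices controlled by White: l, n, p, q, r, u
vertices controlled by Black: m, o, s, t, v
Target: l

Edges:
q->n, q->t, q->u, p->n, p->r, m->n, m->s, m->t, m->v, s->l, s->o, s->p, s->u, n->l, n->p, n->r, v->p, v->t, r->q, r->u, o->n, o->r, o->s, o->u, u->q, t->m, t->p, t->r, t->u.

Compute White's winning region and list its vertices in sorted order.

l, n, p, q, r, u

A0 = {l}
A1: add {n} — n (White) has n→l.
A2: add {p, q} — p (White) has p→n; q (White) has q→n.
A3: add {r, u} — r (White) has r→q; u (White) has u→q.
A4 = A3; e.g. m (Black) can still go to s. Fixed point.
White's winning region = {l, n, p, q, r, u}.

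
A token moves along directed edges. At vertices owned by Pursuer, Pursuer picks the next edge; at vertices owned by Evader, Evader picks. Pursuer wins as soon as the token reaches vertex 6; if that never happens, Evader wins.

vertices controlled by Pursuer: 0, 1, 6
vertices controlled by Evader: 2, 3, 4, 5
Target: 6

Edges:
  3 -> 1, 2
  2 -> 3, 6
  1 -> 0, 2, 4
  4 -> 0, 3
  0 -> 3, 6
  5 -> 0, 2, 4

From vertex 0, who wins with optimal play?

Pursuer

A0 = {6}
A1: add {0} — 0 (Pursuer) has 0→6.
0 ∈ A1, so Pursuer can force the target.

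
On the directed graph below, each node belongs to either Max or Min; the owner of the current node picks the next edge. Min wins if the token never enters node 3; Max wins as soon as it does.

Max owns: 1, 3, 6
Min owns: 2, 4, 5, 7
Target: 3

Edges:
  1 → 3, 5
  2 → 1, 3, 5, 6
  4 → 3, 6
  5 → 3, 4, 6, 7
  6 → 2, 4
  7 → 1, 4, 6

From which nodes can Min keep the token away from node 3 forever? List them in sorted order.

2, 4, 5, 6, 7

A0 = {3}
A1: add {1} — 1 (Max) has 1→3.
A2 = A1; e.g. 2 (Min) can still go to 5. Fixed point.
Max's attractor = {1, 3}; Min avoids the target exactly from the complement.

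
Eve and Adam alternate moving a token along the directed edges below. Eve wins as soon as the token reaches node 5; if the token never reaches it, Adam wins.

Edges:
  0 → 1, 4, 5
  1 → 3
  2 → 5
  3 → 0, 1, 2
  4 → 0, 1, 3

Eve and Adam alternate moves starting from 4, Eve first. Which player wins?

Eve

Track states (vertex, player-to-move).
A0 = {(5,Eve), (5,Adam)}
A1: add {(0,Eve), (2,Eve), (2,Adam)}.
A2: add {(3,Eve)}.
A3: add {(1,Adam)}.
A4: add {(4,Eve)}.
(4,Eve) ∈ A4 ⇒ Eve forces the target.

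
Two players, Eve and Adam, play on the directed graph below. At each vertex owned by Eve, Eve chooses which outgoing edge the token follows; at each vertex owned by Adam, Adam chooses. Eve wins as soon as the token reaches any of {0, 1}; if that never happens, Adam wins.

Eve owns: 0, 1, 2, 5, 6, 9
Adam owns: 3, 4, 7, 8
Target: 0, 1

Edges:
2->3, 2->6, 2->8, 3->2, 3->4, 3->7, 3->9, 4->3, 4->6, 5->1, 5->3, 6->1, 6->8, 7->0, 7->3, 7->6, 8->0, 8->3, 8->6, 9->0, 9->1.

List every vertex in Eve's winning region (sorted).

A0 = {0, 1}
A1: add {5, 6, 9} — 5 (Eve) has 5→1; 6 (Eve) has 6→1; 9 (Eve) has 9→0.
A2: add {2} — 2 (Eve) has 2→6.
A3 = A2; e.g. 3 (Adam) can still go to 4. Fixed point.
Eve's winning region = {0, 1, 2, 5, 6, 9}.

0, 1, 2, 5, 6, 9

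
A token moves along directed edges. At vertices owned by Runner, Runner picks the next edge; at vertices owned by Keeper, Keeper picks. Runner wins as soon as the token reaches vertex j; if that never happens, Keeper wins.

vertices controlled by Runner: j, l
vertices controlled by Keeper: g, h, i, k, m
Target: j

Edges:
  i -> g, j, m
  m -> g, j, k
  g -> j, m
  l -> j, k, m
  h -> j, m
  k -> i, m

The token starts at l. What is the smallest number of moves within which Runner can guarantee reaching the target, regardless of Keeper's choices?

1

A0 = {j}
A1: add {l} — l (Runner) has l→j.
A2 = A1; e.g. g (Keeper) can still go to m. Fixed point.
l enters the attractor at level 1, so Runner can force the target in 1 move from there.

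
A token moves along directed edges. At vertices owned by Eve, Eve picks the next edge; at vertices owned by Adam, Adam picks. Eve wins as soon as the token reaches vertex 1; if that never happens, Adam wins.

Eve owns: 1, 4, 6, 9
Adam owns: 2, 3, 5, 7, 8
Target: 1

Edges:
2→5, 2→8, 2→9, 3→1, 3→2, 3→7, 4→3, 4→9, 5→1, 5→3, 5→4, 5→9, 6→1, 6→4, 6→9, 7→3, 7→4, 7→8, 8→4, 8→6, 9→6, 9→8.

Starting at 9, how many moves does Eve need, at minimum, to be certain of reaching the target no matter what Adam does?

2

A0 = {1}
A1: add {6} — 6 (Eve) has 6→1.
A2: add {9} — 9 (Eve) has 9→6.
9 enters the attractor at level 2, so Eve can force the target in 2 moves from there.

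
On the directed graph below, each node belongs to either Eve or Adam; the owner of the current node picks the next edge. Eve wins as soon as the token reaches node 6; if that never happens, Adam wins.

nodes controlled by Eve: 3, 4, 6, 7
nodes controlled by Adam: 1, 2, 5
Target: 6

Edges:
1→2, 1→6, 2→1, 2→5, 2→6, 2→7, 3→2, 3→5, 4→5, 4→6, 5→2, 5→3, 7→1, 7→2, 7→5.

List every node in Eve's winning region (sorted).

A0 = {6}
A1: add {4} — 4 (Eve) has 4→6.
A2 = A1; e.g. 1 (Adam) can still go to 2. Fixed point.
Eve's winning region = {4, 6}.

4, 6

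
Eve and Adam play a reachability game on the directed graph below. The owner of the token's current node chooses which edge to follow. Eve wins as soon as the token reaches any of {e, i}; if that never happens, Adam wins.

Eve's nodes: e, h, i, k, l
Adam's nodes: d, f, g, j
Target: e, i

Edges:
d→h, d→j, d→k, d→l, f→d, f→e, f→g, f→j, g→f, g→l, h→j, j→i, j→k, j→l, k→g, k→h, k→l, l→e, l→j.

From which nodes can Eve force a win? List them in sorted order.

A0 = {e, i}
A1: add {l} — l (Eve) has l→e.
A2: add {k} — k (Eve) has k→l.
A3: add {j} — j (Adam): all of {i, k, l} already in.
A4: add {h} — h (Eve) has h→j.
A5: add {d} — d (Adam): all of {h, j, k, l} already in.
A6 = A5; e.g. f (Adam) can still go to g. Fixed point.
Eve's winning region = {d, e, h, i, j, k, l}.

d, e, h, i, j, k, l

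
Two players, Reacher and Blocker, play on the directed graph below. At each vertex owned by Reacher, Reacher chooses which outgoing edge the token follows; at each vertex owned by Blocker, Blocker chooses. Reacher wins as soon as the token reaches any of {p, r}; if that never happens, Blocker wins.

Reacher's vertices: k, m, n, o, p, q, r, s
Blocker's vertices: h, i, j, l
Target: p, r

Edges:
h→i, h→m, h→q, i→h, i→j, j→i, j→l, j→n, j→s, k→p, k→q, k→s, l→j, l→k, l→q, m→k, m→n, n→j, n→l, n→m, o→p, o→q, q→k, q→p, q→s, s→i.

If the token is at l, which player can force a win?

Blocker

A0 = {p, r}
A1: add {k, o, q} — k (Reacher) has k→p; o (Reacher) has o→p; q (Reacher) has q→p.
A2: add {m} — m (Reacher) has m→k.
A3: add {n} — n (Reacher) has n→m.
A4 = A3; e.g. h (Blocker) can still go to i. Fixed point.
l never enters the attractor, so Blocker can avoid the target forever.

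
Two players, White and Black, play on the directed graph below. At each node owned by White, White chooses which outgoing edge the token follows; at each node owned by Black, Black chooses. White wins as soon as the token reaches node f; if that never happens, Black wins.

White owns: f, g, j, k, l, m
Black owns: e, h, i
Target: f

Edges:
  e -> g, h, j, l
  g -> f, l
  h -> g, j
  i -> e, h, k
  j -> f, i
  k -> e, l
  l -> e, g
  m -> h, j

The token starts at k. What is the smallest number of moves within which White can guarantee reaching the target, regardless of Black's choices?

3

A0 = {f}
A1: add {g, j} — g (White) has g→f; j (White) has j→f.
A2: add {h, l, m} — h (Black): all of {g, j} already in; l (White) has l→g; m (White) has m→j.
A3: add {e, k} — e (Black): all of {g, h, j, l} already in; k (White) has k→l.
k enters the attractor at level 3, so White can force the target in 3 moves from there.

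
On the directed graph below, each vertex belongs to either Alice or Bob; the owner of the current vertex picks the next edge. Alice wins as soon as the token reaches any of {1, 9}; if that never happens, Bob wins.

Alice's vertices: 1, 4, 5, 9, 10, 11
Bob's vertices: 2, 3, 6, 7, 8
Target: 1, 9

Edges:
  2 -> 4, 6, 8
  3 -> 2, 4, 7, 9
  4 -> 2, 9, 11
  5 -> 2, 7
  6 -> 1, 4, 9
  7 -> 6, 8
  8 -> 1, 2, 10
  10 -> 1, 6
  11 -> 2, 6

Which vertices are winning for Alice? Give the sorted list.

A0 = {1, 9}
A1: add {4, 10} — 4 (Alice) has 4→9; 10 (Alice) has 10→1.
A2: add {6} — 6 (Bob): all of {1, 4, 9} already in.
A3: add {11} — 11 (Alice) has 11→6.
A4 = A3; e.g. 2 (Bob) can still go to 8. Fixed point.
Alice's winning region = {1, 4, 6, 9, 10, 11}.

1, 4, 6, 9, 10, 11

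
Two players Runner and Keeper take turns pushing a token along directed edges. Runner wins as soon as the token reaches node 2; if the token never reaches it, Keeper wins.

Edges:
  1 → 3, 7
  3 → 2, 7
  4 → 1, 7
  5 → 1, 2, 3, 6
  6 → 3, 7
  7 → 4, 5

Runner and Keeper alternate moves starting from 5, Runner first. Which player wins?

Track states (vertex, player-to-move).
A0 = {(2,Runner), (2,Keeper)}
A1: add {(3,Runner), (5,Runner)}.
(5,Runner) ∈ A1 ⇒ Runner forces the target.

Runner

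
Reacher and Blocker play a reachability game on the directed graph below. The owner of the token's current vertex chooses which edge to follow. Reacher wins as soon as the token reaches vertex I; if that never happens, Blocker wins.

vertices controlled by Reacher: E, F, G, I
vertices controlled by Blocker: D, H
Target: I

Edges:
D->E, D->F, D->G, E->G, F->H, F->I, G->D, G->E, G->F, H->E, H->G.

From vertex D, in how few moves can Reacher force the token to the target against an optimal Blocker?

4

A0 = {I}
A1: add {F} — F (Reacher) has F→I.
A2: add {G} — G (Reacher) has G→F.
A3: add {E} — E (Reacher) has E→G.
A4: add {D, H} — D (Blocker): all of {E, F, G} already in; H (Blocker): all of {E, G} already in.
A4 = all vertices. Fixed point.
D enters the attractor at level 4, so Reacher can force the target in 4 moves from there.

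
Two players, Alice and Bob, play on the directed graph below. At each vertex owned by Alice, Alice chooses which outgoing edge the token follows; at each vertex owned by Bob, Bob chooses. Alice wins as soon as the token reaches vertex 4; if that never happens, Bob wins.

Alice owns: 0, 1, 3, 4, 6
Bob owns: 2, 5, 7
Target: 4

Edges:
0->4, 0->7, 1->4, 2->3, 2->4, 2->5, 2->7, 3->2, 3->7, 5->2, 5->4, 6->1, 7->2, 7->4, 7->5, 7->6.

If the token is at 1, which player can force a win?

Alice

A0 = {4}
A1: add {0, 1} — 0 (Alice) has 0→4; 1 (Alice) has 1→4.
1 ∈ A1, so Alice can force the target.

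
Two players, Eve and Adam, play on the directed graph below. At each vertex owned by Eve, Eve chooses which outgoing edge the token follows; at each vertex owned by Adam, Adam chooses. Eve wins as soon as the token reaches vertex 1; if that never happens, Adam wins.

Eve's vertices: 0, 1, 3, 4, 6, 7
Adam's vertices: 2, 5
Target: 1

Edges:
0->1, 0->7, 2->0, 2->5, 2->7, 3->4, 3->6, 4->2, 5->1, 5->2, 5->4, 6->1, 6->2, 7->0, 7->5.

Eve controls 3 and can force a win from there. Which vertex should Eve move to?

6

A0 = {1}
A1: add {0, 6} — 0 (Eve) has 0→1; 6 (Eve) has 6→1.
A2: add {3, 7} — 3 (Eve) has 3→6; 7 (Eve) has 7→0.
A3 = A2; e.g. 2 (Adam) can still go to 5. Fixed point.
From 3, successor 6 is in the attractor (rank 1); the other successor 4 is not.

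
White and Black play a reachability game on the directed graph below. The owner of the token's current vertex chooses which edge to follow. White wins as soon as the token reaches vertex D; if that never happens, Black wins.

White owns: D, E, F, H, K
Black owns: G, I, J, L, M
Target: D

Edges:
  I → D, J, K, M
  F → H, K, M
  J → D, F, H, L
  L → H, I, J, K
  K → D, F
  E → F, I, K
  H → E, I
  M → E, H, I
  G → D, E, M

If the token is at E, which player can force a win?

A0 = {D}
A1: add {K} — K (White) has K→D.
A2: add {E, F} — E (White) has E→K; F (White) has F→K.
E ∈ A2, so White can force the target.

White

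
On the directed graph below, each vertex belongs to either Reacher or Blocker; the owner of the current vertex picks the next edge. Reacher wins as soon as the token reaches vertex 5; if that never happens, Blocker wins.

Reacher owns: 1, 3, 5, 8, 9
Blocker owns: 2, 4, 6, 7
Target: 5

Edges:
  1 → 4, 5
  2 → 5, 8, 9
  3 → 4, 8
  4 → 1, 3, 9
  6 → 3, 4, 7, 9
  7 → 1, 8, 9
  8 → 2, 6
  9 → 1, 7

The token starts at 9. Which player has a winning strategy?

A0 = {5}
A1: add {1} — 1 (Reacher) has 1→5.
A2: add {9} — 9 (Reacher) has 9→1.
A3 = A2; e.g. 2 (Blocker) can still go to 8. Fixed point.
9 ∈ A2, so Reacher can force the target.

Reacher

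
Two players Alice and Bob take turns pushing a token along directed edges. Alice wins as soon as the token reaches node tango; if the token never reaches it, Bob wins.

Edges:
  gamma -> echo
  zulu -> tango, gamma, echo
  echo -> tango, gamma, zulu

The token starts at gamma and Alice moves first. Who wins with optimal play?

Track states (vertex, player-to-move).
A0 = {(tango,Alice), (tango,Bob)}
A1: add {(zulu,Alice), (echo,Alice)}.
A2: add {(gamma,Bob)}.
A3 = A2; e.g. (gamma,Alice) stays out. (gamma,Alice) never enters ⇒ Bob avoids the target.

Bob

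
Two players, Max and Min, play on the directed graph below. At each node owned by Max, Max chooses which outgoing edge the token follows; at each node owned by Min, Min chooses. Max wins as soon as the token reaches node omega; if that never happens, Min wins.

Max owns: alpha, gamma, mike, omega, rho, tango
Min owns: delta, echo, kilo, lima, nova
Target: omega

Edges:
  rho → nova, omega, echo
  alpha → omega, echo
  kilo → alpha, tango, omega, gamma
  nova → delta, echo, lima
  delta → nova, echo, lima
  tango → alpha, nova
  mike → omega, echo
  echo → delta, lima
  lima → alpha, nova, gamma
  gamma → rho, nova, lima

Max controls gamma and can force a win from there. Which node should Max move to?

A0 = {omega}
A1: add {alpha, mike, rho} — rho (Max) has rho→omega; alpha (Max) has alpha→omega; mike (Max) has mike→omega.
A2: add {gamma, tango} — tango (Max) has tango→alpha; gamma (Max) has gamma→rho.
A3: add {kilo} — kilo (Min): all of {alpha, tango, omega, gamma} already in.
A4 = A3; e.g. nova (Min) can still go to delta. Fixed point.
From gamma, successor rho is in the attractor (rank 1); the other successors lima, nova are not.

rho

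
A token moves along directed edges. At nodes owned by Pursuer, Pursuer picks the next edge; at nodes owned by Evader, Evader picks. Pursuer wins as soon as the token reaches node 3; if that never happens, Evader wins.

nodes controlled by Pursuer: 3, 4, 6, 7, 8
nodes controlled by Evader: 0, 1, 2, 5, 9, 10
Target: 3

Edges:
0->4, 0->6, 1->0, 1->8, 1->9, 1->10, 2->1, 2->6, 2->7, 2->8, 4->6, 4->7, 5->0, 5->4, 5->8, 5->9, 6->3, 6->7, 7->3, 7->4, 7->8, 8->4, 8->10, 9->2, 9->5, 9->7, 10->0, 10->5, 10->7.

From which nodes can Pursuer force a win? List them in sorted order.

0, 3, 4, 6, 7, 8

A0 = {3}
A1: add {6, 7} — 6 (Pursuer) has 6→3; 7 (Pursuer) has 7→3.
A2: add {4} — 4 (Pursuer) has 4→6.
A3: add {0, 8} — 0 (Evader): all of {4, 6} already in; 8 (Pursuer) has 8→4.
A4 = A3; e.g. 1 (Evader) can still go to 9. Fixed point.
Pursuer's winning region = {0, 3, 4, 6, 7, 8}.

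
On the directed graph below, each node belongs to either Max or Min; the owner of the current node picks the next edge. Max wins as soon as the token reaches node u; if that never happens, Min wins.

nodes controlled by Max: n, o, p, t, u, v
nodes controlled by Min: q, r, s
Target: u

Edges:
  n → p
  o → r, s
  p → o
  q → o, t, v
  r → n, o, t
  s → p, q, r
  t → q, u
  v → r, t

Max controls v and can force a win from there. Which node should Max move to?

A0 = {u}
A1: add {t} — t (Max) has t→u.
A2: add {v} — v (Max) has v→t.
A3 = A2; e.g. n (Max) has no edge into A2. Fixed point.
From v, successor t is in the attractor (rank 1); the other successor r is not.

t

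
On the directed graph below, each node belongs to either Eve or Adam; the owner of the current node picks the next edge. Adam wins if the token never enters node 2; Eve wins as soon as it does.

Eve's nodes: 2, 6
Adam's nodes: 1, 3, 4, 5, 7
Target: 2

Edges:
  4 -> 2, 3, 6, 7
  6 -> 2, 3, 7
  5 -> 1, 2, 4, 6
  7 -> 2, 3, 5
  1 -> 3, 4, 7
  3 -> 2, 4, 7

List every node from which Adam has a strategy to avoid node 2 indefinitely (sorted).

1, 3, 4, 5, 7

A0 = {2}
A1: add {6} — 6 (Eve) has 6→2.
A2 = A1; e.g. 1 (Adam) can still go to 3. Fixed point.
Eve's attractor = {2, 6}; Adam avoids the target exactly from the complement.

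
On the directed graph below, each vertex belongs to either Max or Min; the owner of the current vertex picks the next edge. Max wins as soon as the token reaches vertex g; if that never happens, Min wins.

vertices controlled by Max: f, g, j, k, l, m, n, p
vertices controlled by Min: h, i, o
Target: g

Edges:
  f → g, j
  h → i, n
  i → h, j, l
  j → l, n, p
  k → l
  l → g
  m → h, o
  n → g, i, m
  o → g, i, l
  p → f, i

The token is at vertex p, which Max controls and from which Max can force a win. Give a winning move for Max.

A0 = {g}
A1: add {f, l, n} — f (Max) has f→g; l (Max) has l→g; n (Max) has n→g.
A2: add {j, k, p} — j (Max) has j→l; k (Max) has k→l; p (Max) has p→f.
A3 = A2; e.g. h (Min) can still go to i. Fixed point.
From p, successor f is in the attractor (rank 1); the other successor i is not.

f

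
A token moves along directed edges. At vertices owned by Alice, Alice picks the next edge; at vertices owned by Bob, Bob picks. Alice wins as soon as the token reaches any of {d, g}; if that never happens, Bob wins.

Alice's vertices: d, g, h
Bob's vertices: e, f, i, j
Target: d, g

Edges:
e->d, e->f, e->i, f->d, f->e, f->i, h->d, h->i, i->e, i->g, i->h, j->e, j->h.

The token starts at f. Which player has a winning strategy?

Bob

A0 = {d, g}
A1: add {h} — h (Alice) has h→d.
A2 = A1; e.g. e (Bob) can still go to f. Fixed point.
f never enters the attractor, so Bob can avoid the target forever.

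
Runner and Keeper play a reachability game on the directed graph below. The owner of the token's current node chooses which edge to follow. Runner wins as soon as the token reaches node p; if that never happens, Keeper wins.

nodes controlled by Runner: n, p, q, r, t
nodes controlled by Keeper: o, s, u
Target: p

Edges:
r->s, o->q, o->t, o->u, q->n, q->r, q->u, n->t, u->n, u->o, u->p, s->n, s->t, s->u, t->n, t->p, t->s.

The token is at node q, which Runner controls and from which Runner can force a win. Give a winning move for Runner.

A0 = {p}
A1: add {t} — t (Runner) has t→p.
A2: add {n} — n (Runner) has n→t.
A3: add {q} — q (Runner) has q→n.
A4 = A3; e.g. o (Keeper) can still go to u. Fixed point.
From q, successor n is in the attractor (rank 2); the other successors r, u are not.

n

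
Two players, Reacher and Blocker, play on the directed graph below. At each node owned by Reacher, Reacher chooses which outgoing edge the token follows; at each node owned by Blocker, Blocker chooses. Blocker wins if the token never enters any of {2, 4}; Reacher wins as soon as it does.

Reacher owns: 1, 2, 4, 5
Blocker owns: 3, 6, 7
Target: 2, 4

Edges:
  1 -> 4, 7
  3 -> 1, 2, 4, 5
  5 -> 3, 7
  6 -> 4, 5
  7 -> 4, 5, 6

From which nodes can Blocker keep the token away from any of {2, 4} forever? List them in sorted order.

3, 5, 6, 7

A0 = {2, 4}
A1: add {1} — 1 (Reacher) has 1→4.
A2 = A1; e.g. 3 (Blocker) can still go to 5. Fixed point.
Reacher's attractor = {1, 2, 4}; Blocker avoids the target exactly from the complement.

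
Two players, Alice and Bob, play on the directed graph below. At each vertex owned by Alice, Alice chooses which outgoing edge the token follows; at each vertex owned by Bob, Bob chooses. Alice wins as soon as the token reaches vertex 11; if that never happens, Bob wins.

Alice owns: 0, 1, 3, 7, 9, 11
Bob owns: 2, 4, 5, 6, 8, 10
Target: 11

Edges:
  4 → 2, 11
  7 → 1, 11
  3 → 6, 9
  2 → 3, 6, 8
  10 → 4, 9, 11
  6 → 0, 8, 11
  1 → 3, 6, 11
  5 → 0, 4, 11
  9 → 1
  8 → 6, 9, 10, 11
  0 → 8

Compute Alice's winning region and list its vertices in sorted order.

1, 3, 7, 9, 11

A0 = {11}
A1: add {1, 7} — 1 (Alice) has 1→11; 7 (Alice) has 7→11.
A2: add {9} — 9 (Alice) has 9→1.
A3: add {3} — 3 (Alice) has 3→9.
A4 = A3; e.g. 0 (Alice) has no edge into A3. Fixed point.
Alice's winning region = {1, 3, 7, 9, 11}.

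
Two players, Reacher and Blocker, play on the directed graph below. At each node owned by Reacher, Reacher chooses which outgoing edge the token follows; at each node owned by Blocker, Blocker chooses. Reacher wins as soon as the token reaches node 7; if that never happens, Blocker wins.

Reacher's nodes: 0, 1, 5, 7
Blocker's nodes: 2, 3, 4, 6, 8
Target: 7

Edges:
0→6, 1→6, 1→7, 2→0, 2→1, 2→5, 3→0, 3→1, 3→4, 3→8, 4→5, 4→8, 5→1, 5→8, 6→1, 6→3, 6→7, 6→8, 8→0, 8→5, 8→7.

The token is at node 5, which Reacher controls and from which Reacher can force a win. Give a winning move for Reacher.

A0 = {7}
A1: add {1} — 1 (Reacher) has 1→7.
A2: add {5} — 5 (Reacher) has 5→1.
A3 = A2; e.g. 0 (Reacher) has no edge into A2. Fixed point.
From 5, successor 1 is in the attractor (rank 1); the other successor 8 is not.

1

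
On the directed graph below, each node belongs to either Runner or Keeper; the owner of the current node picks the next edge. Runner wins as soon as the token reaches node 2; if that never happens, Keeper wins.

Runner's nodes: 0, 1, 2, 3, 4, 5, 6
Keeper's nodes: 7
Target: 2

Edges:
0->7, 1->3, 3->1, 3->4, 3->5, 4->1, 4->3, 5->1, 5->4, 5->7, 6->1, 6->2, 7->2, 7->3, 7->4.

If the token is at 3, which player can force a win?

Keeper

A0 = {2}
A1: add {6} — 6 (Runner) has 6→2.
A2 = A1; e.g. 0 (Runner) has no edge into A1. Fixed point.
3 never enters the attractor, so Keeper can avoid the target forever.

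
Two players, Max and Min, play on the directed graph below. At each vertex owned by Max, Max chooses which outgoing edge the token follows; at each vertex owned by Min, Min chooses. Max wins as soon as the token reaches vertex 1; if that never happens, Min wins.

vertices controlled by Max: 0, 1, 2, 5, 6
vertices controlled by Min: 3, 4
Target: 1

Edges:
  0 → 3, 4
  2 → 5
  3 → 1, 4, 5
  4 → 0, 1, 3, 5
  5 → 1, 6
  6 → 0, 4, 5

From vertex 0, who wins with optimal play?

Min

A0 = {1}
A1: add {5} — 5 (Max) has 5→1.
A2: add {2, 6} — 2 (Max) has 2→5; 6 (Max) has 6→5.
A3 = A2; e.g. 0 (Max) has no edge into A2. Fixed point.
0 never enters the attractor, so Min can avoid the target forever.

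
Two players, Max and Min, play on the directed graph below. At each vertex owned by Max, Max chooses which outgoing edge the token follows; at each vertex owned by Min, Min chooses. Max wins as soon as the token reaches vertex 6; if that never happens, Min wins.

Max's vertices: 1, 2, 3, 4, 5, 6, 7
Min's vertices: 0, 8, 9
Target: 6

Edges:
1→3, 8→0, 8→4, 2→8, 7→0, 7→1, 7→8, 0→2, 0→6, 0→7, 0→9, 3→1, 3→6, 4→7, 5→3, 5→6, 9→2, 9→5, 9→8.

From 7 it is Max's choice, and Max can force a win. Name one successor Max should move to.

1

A0 = {6}
A1: add {3, 5} — 3 (Max) has 3→6; 5 (Max) has 5→6.
A2: add {1} — 1 (Max) has 1→3.
A3: add {7} — 7 (Max) has 7→1.
A4: add {4} — 4 (Max) has 4→7.
A5 = A4; e.g. 0 (Min) can still go to 2. Fixed point.
From 7, successor 1 is in the attractor (rank 2); the other successors 0, 8 are not.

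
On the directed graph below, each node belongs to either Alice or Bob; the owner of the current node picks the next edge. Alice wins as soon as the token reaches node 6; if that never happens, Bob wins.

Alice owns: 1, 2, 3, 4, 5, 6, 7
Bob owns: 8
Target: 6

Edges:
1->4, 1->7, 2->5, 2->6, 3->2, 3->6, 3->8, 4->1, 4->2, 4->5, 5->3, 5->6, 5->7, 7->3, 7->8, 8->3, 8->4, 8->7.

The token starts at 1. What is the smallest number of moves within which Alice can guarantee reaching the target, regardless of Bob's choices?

A0 = {6}
A1: add {2, 3, 5} — 2 (Alice) has 2→6; 3 (Alice) has 3→6; 5 (Alice) has 5→6.
A2: add {4, 7} — 4 (Alice) has 4→2; 7 (Alice) has 7→3.
A3: add {1, 8} — 1 (Alice) has 1→4; 8 (Bob): all of {3, 4, 7} already in.
A3 = all vertices. Fixed point.
1 enters the attractor at level 3, so Alice can force the target in 3 moves from there.

3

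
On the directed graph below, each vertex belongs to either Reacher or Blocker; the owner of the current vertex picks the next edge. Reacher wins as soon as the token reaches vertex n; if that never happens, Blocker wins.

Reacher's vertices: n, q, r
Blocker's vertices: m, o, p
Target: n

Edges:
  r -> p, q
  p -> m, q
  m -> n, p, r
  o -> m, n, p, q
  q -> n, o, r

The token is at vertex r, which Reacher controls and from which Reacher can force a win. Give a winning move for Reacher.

q

A0 = {n}
A1: add {q} — q (Reacher) has q→n.
A2: add {r} — r (Reacher) has r→q.
A3 = A2; e.g. m (Blocker) can still go to p. Fixed point.
From r, successor q is in the attractor (rank 1); the other successor p is not.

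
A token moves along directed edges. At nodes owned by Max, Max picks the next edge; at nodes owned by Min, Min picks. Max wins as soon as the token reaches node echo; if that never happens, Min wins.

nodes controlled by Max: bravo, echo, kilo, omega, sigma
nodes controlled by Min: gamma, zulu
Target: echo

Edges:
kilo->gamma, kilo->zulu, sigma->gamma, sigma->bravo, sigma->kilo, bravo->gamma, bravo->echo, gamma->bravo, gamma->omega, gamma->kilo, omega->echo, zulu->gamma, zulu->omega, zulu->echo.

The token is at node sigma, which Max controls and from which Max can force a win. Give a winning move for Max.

A0 = {echo}
A1: add {bravo, omega} — bravo (Max) has bravo→echo; omega (Max) has omega→echo.
A2: add {sigma} — sigma (Max) has sigma→bravo.
A3 = A2; e.g. gamma (Min) can still go to kilo. Fixed point.
From sigma, successor bravo is in the attractor (rank 1); the other successors gamma, kilo are not.

bravo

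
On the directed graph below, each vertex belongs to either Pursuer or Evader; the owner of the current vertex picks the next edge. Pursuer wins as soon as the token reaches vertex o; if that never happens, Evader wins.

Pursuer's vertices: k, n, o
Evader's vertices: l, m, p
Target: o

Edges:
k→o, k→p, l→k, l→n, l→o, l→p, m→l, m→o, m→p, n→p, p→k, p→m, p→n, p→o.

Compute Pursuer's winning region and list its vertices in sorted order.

A0 = {o}
A1: add {k} — k (Pursuer) has k→o.
A2 = A1; e.g. l (Evader) can still go to n. Fixed point.
Pursuer's winning region = {k, o}.

k, o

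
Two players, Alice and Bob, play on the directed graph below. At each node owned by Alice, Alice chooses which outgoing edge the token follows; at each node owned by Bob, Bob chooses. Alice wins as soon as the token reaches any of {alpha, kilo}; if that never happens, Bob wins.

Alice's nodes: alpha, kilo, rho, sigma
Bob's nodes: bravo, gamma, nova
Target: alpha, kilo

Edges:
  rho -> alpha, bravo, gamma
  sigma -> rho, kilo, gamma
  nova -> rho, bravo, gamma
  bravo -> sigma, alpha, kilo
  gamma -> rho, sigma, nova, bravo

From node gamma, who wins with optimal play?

A0 = {alpha, kilo}
A1: add {rho, sigma} — rho (Alice) has rho→alpha; sigma (Alice) has sigma→kilo.
A2: add {bravo} — bravo (Bob): all of {sigma, alpha, kilo} already in.
A3 = A2; e.g. nova (Bob) can still go to gamma. Fixed point.
gamma never enters the attractor, so Bob can avoid the target forever.

Bob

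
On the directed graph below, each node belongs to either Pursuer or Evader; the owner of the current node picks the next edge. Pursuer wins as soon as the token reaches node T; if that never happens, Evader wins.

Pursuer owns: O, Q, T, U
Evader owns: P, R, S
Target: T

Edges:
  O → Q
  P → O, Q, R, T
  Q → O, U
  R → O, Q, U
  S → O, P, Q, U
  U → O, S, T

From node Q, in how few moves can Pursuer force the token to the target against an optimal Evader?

2

A0 = {T}
A1: add {U} — U (Pursuer) has U→T.
A2: add {Q} — Q (Pursuer) has Q→U.
Q enters the attractor at level 2, so Pursuer can force the target in 2 moves from there.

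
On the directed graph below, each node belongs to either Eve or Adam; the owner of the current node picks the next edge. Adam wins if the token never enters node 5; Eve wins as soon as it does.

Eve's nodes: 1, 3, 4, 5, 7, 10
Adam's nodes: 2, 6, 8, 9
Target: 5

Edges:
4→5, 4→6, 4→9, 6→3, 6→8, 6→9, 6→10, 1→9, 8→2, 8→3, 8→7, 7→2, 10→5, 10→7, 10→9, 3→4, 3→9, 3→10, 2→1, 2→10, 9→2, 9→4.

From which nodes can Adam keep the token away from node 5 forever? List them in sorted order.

A0 = {5}
A1: add {4, 10} — 4 (Eve) has 4→5; 10 (Eve) has 10→5.
A2: add {3} — 3 (Eve) has 3→4.
A3 = A2; e.g. 1 (Eve) has no edge into A2. Fixed point.
Eve's attractor = {3, 4, 5, 10}; Adam avoids the target exactly from the complement.

1, 2, 6, 7, 8, 9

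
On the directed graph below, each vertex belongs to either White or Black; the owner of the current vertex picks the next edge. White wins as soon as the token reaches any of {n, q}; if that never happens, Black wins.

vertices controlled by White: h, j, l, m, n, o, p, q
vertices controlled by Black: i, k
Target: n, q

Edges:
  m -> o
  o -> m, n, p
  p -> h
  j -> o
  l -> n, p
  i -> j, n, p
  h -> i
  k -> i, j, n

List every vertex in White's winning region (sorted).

j, l, m, n, o, q

A0 = {n, q}
A1: add {l, o} — l (White) has l→n; o (White) has o→n.
A2: add {j, m} — j (White) has j→o; m (White) has m→o.
A3 = A2; e.g. h (White) has no edge into A2. Fixed point.
White's winning region = {j, l, m, n, o, q}.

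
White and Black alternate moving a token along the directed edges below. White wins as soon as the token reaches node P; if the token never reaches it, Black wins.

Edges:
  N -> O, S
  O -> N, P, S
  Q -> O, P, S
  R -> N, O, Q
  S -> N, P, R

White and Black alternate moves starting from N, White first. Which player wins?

Black

Track states (vertex, player-to-move).
A0 = {(P,White), (P,Black)}
A1: add {(O,White), (Q,White), (S,White)}.
A2: add {(N,Black), (Q,Black)}.
A3: add {(R,White)}.
A4 = A3; e.g. (N,White) stays out. (N,White) never enters ⇒ Black avoids the target.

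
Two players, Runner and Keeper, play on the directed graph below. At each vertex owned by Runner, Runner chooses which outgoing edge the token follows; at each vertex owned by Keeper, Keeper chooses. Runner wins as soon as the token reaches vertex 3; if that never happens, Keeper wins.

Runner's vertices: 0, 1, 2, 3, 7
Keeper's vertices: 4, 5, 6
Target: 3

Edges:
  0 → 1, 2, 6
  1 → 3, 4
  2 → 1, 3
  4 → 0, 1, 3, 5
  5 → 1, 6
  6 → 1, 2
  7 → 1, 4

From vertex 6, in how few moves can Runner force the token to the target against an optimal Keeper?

A0 = {3}
A1: add {1, 2} — 1 (Runner) has 1→3; 2 (Runner) has 2→3.
A2: add {0, 6, 7} — 0 (Runner) has 0→1; 6 (Keeper): all of {1, 2} already in; 7 (Runner) has 7→1.
6 enters the attractor at level 2, so Runner can force the target in 2 moves from there.

2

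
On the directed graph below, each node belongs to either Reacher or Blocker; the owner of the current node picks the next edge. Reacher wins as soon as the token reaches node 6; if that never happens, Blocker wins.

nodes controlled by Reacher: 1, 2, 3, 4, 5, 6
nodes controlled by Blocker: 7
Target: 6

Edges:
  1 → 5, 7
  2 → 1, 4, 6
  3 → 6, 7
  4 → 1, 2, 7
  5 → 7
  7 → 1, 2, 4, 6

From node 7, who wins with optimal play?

A0 = {6}
A1: add {2, 3} — 2 (Reacher) has 2→6; 3 (Reacher) has 3→6.
A2: add {4} — 4 (Reacher) has 4→2.
A3 = A2; e.g. 1 (Reacher) has no edge into A2. Fixed point.
7 never enters the attractor, so Blocker can avoid the target forever.

Blocker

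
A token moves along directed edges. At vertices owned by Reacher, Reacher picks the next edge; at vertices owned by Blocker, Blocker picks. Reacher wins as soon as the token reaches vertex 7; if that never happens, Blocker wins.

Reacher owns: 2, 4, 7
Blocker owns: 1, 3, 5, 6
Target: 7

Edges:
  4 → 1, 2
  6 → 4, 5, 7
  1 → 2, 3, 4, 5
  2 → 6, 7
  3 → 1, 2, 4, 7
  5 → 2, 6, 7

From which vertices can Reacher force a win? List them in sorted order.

2, 4, 7

A0 = {7}
A1: add {2} — 2 (Reacher) has 2→7.
A2: add {4} — 4 (Reacher) has 4→2.
A3 = A2; e.g. 1 (Blocker) can still go to 3. Fixed point.
Reacher's winning region = {2, 4, 7}.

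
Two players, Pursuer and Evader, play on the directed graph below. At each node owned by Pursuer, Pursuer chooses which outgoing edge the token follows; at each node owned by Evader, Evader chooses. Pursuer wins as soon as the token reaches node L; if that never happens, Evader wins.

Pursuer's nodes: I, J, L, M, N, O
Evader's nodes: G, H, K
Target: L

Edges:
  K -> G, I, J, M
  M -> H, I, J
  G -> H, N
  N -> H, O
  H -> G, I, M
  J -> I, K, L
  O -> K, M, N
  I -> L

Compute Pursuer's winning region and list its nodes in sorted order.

A0 = {L}
A1: add {I, J} — I (Pursuer) has I→L; J (Pursuer) has J→L.
A2: add {M} — M (Pursuer) has M→I.
A3: add {O} — O (Pursuer) has O→M.
A4: add {N} — N (Pursuer) has N→O.
A5 = A4; e.g. G (Evader) can still go to H. Fixed point.
Pursuer's winning region = {I, J, L, M, N, O}.

I, J, L, M, N, O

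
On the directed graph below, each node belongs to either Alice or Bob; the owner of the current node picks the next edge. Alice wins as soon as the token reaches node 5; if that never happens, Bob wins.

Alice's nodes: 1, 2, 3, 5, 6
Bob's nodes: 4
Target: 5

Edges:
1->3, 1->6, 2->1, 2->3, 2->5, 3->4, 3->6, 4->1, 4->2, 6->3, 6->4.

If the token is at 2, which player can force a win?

Alice

A0 = {5}
A1: add {2} — 2 (Alice) has 2→5.
A2 = A1; e.g. 1 (Alice) has no edge into A1. Fixed point.
2 ∈ A1, so Alice can force the target.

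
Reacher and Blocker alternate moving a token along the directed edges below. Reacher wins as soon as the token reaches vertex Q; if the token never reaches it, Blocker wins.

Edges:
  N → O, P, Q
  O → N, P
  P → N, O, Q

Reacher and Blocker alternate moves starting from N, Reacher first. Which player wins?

Reacher

Track states (vertex, player-to-move).
A0 = {(Q,Reacher), (Q,Blocker)}
A1: add {(N,Reacher), (P,Reacher)}.
(N,Reacher) ∈ A1 ⇒ Reacher forces the target.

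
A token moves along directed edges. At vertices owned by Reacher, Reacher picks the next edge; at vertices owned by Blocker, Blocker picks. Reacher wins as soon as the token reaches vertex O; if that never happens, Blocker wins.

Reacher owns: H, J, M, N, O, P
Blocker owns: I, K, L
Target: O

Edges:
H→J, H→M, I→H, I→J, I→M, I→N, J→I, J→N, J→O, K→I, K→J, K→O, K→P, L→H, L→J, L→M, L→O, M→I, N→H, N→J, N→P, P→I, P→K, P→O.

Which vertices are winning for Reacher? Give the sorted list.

A0 = {O}
A1: add {J, P} — J (Reacher) has J→O; P (Reacher) has P→O.
A2: add {H, N} — H (Reacher) has H→J; N (Reacher) has N→J.
A3 = A2; e.g. I (Blocker) can still go to M. Fixed point.
Reacher's winning region = {H, J, N, O, P}.

H, J, N, O, P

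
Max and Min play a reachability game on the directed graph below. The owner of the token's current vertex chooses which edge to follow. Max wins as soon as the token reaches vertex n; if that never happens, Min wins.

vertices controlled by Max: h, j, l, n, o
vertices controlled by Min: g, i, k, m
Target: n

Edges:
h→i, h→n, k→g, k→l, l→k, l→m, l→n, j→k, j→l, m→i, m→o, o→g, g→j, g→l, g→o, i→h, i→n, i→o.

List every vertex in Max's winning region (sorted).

h, j, l, n

A0 = {n}
A1: add {h, l} — h (Max) has h→n; l (Max) has l→n.
A2: add {j} — j (Max) has j→l.
A3 = A2; e.g. g (Min) can still go to o. Fixed point.
Max's winning region = {h, j, l, n}.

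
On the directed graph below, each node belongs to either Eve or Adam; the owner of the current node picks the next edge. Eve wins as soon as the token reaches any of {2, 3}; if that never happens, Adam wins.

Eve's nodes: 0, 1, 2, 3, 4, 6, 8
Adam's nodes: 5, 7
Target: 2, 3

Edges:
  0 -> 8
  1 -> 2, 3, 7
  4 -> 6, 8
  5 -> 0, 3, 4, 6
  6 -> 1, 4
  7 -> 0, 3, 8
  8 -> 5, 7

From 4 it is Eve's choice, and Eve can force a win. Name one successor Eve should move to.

6

A0 = {2, 3}
A1: add {1} — 1 (Eve) has 1→2.
A2: add {6} — 6 (Eve) has 6→1.
A3: add {4} — 4 (Eve) has 4→6.
A4 = A3; e.g. 0 (Eve) has no edge into A3. Fixed point.
From 4, successor 6 is in the attractor (rank 2); the other successor 8 is not.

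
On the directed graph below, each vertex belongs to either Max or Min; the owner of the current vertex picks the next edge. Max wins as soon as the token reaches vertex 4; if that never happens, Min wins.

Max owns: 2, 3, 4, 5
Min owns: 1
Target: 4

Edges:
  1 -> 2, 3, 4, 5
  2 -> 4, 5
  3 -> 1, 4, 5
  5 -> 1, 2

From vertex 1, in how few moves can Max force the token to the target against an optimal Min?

3

A0 = {4}
A1: add {2, 3} — 2 (Max) has 2→4; 3 (Max) has 3→4.
A2: add {5} — 5 (Max) has 5→2.
A3: add {1} — 1 (Min): all of {2, 3, 4, 5} already in.
A3 = all vertices. Fixed point.
1 enters the attractor at level 3, so Max can force the target in 3 moves from there.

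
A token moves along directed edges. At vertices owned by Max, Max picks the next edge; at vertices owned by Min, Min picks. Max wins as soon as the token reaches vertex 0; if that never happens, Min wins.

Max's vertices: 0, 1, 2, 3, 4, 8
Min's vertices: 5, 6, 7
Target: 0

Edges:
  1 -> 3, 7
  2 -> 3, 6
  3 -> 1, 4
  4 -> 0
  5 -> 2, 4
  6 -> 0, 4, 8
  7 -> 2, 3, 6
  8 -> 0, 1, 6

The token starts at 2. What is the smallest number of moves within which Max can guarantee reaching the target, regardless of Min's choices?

3

A0 = {0}
A1: add {4, 8} — 4 (Max) has 4→0; 8 (Max) has 8→0.
A2: add {3, 6} — 3 (Max) has 3→4; 6 (Min): all of {0, 4, 8} already in.
A3: add {1, 2} — 1 (Max) has 1→3; 2 (Max) has 2→3.
2 enters the attractor at level 3, so Max can force the target in 3 moves from there.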